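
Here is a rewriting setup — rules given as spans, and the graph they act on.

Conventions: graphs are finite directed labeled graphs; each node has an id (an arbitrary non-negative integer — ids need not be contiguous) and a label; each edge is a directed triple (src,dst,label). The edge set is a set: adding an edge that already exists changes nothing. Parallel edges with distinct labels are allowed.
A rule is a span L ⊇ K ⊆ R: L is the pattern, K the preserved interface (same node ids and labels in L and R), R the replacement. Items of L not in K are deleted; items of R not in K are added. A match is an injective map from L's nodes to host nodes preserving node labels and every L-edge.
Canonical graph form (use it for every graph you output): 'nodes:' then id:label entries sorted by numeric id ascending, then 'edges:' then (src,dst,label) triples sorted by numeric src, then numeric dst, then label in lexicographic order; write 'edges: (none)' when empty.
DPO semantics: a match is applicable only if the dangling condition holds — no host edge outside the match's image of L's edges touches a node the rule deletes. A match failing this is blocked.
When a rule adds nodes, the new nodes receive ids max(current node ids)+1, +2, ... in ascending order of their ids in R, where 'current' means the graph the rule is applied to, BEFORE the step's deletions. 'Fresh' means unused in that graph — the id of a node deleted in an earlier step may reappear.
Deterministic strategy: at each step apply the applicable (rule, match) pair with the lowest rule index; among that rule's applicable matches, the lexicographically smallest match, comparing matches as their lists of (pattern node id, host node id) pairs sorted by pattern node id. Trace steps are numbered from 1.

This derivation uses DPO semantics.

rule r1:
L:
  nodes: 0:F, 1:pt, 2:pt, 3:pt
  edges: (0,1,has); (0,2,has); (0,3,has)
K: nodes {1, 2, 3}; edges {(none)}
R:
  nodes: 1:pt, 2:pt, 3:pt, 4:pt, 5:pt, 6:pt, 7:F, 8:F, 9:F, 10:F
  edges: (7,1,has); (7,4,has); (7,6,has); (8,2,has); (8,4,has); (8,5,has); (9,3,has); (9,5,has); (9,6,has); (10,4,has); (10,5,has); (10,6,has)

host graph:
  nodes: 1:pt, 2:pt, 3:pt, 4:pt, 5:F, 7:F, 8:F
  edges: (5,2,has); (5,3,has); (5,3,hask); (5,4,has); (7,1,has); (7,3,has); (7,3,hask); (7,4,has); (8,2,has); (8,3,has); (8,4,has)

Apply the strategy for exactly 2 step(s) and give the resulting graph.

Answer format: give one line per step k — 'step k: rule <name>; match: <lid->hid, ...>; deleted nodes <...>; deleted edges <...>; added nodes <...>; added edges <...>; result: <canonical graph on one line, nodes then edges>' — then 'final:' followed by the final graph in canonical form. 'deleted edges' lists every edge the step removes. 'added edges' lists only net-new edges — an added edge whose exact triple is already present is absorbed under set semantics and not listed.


step 1: rule r1; match: 0->8, 1->2, 2->3, 3->4; deleted nodes 8; deleted edges (8,2,has); (8,3,has); (8,4,has); added nodes 9, 10, 11, 12, 13, 14, 15; added edges (12,2,has); (12,9,has); (12,11,has); (13,3,has); (13,9,has); (13,10,has); (14,4,has); (14,10,has); (14,11,has); (15,9,has); (15,10,has); (15,11,has); result: nodes: 1:pt, 2:pt, 3:pt, 4:pt, 5:F, 7:F, 9:pt, 10:pt, 11:pt, 12:F, 13:F, 14:F, 15:F edges: (5,2,has); (5,3,has); (5,3,hask); (5,4,has); (7,1,has); (7,3,has); (7,3,hask); (7,4,has); (12,2,has); (12,9,has); (12,11,has); (13,3,has); (13,9,has); (13,10,has); (14,4,has); (14,10,has); (14,11,has); (15,9,has); (15,10,has); (15,11,has)
step 2: rule r1; match: 0->12, 1->2, 2->9, 3->11; deleted nodes 12; deleted edges (12,2,has); (12,9,has); (12,11,has); added nodes 16, 17, 18, 19, 20, 21, 22; added edges (19,2,has); (19,16,has); (19,18,has); (20,9,has); (20,16,has); (20,17,has); (21,11,has); (21,17,has); (21,18,has); (22,16,has); (22,17,has); (22,18,has); result: nodes: 1:pt, 2:pt, 3:pt, 4:pt, 5:F, 7:F, 9:pt, 10:pt, 11:pt, 13:F, 14:F, 15:F, 16:pt, 17:pt, 18:pt, 19:F, 20:F, 21:F, 22:F edges: (5,2,has); (5,3,has); (5,3,hask); (5,4,has); (7,1,has); (7,3,has); (7,3,hask); (7,4,has); (13,3,has); (13,9,has); (13,10,has); (14,4,has); (14,10,has); (14,11,has); (15,9,has); (15,10,has); (15,11,has); (19,2,has); (19,16,has); (19,18,has); (20,9,has); (20,16,has); (20,17,has); (21,11,has); (21,17,has); (21,18,has); (22,16,has); (22,17,has); (22,18,has)
final:
nodes: 1:pt, 2:pt, 3:pt, 4:pt, 5:F, 7:F, 9:pt, 10:pt, 11:pt, 13:F, 14:F, 15:F, 16:pt, 17:pt, 18:pt, 19:F, 20:F, 21:F, 22:F
edges: (5,2,has); (5,3,has); (5,3,hask); (5,4,has); (7,1,has); (7,3,has); (7,3,hask); (7,4,has); (13,3,has); (13,9,has); (13,10,has); (14,4,has); (14,10,has); (14,11,has); (15,9,has); (15,10,has); (15,11,has); (19,2,has); (19,16,has); (19,18,has); (20,9,has); (20,16,has); (20,17,has); (21,11,has); (21,17,has); (21,18,has); (22,16,has); (22,17,has); (22,18,has)


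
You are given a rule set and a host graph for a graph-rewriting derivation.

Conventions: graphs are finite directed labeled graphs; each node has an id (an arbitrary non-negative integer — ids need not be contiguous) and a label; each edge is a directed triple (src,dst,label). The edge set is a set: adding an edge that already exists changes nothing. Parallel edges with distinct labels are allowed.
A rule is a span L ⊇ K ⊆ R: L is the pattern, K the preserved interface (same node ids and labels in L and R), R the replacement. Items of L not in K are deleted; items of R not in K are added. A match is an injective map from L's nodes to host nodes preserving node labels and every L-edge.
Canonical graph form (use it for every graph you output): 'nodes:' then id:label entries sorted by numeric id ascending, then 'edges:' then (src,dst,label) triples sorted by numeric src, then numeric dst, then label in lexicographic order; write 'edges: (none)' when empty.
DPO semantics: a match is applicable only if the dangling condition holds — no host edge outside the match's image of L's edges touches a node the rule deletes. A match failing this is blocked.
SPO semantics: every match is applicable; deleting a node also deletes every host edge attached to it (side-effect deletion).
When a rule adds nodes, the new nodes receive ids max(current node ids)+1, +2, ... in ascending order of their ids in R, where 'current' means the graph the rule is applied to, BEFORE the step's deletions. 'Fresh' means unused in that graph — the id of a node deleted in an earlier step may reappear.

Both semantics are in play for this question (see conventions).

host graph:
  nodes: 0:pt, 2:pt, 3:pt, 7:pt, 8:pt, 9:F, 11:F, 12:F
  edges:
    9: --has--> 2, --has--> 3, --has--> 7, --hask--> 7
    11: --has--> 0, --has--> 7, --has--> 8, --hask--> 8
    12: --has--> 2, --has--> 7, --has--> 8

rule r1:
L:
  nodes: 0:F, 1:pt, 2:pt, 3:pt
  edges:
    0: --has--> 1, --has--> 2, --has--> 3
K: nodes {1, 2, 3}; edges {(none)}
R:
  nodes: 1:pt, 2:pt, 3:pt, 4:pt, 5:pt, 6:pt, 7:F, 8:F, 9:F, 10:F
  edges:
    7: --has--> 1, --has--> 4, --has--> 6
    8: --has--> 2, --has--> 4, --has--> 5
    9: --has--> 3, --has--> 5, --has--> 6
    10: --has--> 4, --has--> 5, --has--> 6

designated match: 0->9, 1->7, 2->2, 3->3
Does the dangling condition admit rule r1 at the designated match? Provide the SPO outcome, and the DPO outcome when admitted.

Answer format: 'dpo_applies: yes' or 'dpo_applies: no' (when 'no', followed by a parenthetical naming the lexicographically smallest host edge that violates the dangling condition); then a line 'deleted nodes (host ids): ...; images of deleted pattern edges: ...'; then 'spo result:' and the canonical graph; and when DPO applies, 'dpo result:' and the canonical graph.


dpo_applies: no
(the rule deletes node 9, which keeps host edge (9,7,hask) outside the match image — the dangling condition fails, DPO blocks; SPO proceeds and side-deletes such edges)
deleted nodes (host ids): 9; images of deleted pattern edges: (9,2,has); (9,3,has); (9,7,has)
spo result:
nodes: 0:pt, 2:pt, 3:pt, 7:pt, 8:pt, 11:F, 12:F, 13:pt, 14:pt, 15:pt, 16:F, 17:F, 18:F, 19:F
edges: (11,0,has); (11,7,has); (11,8,has); (11,8,hask); (12,2,has); (12,7,has); (12,8,has); (16,7,has); (16,13,has); (16,15,has); (17,2,has); (17,13,has); (17,14,has); (18,3,has); (18,14,has); (18,15,has); (19,13,has); (19,14,has); (19,15,has)


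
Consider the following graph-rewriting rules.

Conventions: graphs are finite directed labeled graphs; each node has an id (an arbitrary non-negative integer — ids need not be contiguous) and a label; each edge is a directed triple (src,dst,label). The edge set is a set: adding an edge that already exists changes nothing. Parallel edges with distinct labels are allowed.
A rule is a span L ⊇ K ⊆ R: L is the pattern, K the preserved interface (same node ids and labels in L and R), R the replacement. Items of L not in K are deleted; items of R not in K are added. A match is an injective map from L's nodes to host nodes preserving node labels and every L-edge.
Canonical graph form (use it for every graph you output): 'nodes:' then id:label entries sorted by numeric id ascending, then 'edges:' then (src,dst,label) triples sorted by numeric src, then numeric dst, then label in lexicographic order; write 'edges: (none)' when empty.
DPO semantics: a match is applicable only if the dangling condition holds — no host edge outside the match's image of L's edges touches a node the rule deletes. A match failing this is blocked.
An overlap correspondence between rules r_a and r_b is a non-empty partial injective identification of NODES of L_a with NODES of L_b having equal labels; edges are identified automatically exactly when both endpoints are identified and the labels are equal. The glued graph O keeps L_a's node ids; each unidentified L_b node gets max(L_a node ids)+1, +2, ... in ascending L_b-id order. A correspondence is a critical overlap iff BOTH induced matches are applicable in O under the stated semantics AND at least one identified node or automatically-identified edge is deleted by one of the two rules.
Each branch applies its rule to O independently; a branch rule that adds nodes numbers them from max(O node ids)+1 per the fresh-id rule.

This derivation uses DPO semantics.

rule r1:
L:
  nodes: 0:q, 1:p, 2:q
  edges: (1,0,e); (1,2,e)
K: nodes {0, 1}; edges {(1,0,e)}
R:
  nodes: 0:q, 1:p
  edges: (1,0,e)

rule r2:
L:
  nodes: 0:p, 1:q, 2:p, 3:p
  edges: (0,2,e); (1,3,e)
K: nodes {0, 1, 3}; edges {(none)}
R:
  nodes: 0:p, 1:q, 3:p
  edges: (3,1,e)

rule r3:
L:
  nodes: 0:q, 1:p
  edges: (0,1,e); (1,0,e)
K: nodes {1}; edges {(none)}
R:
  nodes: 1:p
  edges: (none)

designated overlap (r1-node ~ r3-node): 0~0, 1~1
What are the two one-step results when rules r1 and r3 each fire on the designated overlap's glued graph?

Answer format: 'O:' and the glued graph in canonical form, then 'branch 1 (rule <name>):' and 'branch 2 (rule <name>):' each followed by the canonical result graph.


O:
nodes: 0:q, 1:p, 2:q
edges: (0,1,e); (1,0,e); (1,2,e)
branch 1 (rule r1):
nodes: 0:q, 1:p
edges: (0,1,e); (1,0,e)
branch 2 (rule r3):
nodes: 1:p, 2:q
edges: (1,2,e)


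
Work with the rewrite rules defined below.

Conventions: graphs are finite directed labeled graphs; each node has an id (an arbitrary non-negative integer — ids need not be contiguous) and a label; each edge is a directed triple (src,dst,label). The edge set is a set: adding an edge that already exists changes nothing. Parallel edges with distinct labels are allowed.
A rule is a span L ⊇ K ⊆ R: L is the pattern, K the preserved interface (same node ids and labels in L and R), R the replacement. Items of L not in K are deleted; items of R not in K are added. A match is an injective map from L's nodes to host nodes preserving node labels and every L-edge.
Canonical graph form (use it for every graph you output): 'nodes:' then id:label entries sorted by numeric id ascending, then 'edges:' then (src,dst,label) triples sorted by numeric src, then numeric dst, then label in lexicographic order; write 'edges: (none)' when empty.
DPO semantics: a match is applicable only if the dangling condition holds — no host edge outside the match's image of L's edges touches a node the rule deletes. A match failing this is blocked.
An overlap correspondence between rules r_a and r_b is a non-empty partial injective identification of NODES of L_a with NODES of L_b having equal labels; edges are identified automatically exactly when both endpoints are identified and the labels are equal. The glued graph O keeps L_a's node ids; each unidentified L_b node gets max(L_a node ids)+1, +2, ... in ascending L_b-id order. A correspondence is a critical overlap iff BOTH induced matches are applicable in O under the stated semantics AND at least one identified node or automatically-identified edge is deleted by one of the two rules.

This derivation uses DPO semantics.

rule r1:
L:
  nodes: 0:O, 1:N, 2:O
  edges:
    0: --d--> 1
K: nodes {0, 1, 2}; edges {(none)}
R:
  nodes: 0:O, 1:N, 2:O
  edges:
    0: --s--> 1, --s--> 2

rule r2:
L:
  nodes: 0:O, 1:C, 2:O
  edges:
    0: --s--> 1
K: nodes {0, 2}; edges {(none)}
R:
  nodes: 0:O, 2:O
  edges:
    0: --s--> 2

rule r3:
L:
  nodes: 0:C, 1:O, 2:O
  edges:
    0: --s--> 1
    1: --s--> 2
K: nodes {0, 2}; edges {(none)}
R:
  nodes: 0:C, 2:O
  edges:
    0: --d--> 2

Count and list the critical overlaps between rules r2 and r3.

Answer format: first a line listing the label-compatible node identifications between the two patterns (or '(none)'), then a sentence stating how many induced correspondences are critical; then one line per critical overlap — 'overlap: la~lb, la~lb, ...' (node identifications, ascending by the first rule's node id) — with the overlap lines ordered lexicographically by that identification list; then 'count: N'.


label-compatible node identifications between L(r2) and L(r3): 0~1, 0~2, 1~0, 2~1, 2~2
2 of the induced correspondences are critical overlaps of r2 and r3.
overlap: 0~2, 2~1
overlap: 2~1
count: 2


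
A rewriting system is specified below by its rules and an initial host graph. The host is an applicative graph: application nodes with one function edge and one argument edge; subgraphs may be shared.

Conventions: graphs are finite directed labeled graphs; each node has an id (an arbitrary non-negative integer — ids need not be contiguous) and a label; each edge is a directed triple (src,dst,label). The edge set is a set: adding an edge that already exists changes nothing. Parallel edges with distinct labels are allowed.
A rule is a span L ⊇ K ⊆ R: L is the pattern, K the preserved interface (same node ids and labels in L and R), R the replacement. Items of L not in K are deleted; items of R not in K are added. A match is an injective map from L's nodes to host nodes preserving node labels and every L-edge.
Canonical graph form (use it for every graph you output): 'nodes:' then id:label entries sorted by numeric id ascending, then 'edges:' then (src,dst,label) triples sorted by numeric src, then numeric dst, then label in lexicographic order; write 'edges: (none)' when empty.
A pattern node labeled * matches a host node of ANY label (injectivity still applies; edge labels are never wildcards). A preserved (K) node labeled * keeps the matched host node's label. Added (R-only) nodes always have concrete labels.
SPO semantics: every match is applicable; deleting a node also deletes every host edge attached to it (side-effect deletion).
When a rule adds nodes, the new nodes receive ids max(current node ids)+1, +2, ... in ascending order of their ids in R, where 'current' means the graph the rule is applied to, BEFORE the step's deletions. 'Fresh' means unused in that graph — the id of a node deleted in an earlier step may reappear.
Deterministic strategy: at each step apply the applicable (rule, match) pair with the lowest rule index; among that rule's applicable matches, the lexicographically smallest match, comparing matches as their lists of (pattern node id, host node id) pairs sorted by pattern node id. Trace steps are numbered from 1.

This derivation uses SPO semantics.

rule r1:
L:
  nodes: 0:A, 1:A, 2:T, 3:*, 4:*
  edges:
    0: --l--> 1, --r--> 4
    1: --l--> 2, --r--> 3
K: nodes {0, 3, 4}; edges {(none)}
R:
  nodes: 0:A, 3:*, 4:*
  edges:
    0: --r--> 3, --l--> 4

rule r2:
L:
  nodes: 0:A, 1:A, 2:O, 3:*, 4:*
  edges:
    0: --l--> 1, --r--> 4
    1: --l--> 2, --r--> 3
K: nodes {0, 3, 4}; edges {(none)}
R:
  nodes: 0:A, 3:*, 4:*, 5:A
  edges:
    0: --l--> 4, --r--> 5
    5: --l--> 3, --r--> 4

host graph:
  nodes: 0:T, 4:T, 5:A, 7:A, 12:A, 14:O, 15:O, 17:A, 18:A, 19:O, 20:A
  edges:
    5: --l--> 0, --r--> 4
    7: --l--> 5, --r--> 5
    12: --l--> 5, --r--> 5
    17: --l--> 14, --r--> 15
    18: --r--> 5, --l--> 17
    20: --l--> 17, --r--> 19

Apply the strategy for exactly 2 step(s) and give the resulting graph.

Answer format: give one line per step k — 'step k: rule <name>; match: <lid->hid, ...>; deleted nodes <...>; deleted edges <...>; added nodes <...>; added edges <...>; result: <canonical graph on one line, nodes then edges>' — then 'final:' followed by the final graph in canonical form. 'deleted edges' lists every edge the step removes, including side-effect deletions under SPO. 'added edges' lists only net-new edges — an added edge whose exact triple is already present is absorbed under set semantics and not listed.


step 1: rule r2; match: 0->18, 1->17, 2->14, 3->15, 4->5; deleted nodes 14, 17; deleted edges (17,14,l); (17,15,r); (18,5,r); (18,17,l); (20,17,l); added nodes 21; added edges (18,5,l); (18,21,r); (21,5,r); (21,15,l); result: nodes: 0:T, 4:T, 5:A, 7:A, 12:A, 15:O, 18:A, 19:O, 20:A, 21:A edges: (5,0,l); (5,4,r); (7,5,l); (7,5,r); (12,5,l); (12,5,r); (18,5,l); (18,21,r); (20,19,r); (21,5,r); (21,15,l)
step 2: rule r1; match: 0->18, 1->5, 2->0, 3->4, 4->21; deleted nodes 0, 5; deleted edges (5,0,l); (5,4,r); (7,5,l); (7,5,r); (12,5,l); (12,5,r); (18,5,l); (18,21,r); (21,5,r); added nodes (none); added edges (18,4,r); (18,21,l); result: nodes: 4:T, 7:A, 12:A, 15:O, 18:A, 19:O, 20:A, 21:A edges: (18,4,r); (18,21,l); (20,19,r); (21,15,l)
final:
nodes: 4:T, 7:A, 12:A, 15:O, 18:A, 19:O, 20:A, 21:A
edges: (18,4,r); (18,21,l); (20,19,r); (21,15,l)


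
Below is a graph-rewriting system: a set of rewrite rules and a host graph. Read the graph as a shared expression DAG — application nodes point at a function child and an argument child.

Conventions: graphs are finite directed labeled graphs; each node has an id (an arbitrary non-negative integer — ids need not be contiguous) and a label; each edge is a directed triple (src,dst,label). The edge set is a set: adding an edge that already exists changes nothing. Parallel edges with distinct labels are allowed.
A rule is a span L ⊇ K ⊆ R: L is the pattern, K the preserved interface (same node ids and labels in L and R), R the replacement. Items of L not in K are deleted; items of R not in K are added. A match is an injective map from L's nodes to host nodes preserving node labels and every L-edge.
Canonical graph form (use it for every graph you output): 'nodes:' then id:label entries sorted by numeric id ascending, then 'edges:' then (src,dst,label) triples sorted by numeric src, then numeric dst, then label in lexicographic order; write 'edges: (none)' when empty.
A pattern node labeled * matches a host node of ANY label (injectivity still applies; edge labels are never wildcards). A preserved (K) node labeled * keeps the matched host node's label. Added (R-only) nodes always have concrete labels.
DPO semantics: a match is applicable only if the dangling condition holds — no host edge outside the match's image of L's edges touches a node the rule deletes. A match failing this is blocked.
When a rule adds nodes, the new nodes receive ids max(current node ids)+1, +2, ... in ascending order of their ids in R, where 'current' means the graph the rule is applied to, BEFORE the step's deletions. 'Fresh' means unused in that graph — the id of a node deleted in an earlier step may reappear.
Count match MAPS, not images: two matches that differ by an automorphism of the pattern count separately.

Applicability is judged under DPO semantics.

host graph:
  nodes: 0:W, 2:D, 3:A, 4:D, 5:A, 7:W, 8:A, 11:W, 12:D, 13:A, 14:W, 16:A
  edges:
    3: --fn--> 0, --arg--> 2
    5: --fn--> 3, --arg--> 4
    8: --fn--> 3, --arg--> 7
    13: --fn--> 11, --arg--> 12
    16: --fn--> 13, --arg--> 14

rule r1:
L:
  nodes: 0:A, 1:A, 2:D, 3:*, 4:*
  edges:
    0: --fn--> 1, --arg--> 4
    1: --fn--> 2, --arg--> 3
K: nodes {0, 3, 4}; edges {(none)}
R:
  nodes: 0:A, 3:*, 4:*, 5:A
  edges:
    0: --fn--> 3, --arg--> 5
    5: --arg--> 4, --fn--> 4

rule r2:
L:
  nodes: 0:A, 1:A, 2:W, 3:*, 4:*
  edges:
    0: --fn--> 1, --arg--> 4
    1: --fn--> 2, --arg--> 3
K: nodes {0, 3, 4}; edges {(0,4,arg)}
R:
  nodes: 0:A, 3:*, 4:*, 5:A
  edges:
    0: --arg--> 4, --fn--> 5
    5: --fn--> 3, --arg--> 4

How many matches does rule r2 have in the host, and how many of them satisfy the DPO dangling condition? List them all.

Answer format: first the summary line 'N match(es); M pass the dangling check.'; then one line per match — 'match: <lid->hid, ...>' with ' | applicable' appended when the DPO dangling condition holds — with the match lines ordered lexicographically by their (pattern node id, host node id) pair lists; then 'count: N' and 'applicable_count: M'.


3 match(es); 1 pass the dangling check.
match: 0->5, 1->3, 2->0, 3->2, 4->4
match: 0->8, 1->3, 2->0, 3->2, 4->7
match: 0->16, 1->13, 2->11, 3->12, 4->14 | applicable
count: 3
applicable_count: 1


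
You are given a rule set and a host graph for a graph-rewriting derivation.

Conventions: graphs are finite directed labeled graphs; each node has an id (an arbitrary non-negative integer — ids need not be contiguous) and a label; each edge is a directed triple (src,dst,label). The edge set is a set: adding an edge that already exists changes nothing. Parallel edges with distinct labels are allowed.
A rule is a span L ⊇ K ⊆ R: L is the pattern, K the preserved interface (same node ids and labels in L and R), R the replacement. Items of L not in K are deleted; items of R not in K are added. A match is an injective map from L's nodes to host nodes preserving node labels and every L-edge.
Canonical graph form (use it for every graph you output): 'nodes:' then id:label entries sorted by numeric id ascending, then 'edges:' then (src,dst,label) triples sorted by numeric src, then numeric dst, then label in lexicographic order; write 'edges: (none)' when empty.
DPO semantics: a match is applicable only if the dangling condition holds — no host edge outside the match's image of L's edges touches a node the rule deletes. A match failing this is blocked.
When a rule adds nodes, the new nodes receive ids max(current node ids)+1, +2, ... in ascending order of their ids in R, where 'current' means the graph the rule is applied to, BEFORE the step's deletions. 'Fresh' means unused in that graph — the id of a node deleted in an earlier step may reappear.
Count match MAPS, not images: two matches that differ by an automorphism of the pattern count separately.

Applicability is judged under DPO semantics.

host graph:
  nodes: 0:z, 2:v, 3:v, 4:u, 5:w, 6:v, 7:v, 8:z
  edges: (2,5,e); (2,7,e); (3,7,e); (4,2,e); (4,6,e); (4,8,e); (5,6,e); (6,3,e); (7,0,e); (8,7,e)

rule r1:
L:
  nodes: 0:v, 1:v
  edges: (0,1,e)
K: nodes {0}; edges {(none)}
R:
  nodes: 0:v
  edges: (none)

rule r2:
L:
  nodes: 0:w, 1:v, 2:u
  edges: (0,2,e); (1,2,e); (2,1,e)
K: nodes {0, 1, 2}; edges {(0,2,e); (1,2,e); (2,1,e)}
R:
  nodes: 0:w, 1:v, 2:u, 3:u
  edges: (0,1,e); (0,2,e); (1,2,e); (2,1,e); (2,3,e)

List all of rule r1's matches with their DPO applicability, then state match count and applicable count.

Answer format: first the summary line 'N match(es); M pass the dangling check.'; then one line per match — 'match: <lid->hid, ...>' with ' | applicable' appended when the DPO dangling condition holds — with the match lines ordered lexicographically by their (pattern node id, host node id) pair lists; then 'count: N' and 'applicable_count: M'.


3 match(es); 0 pass the dangling check.
match: 0->2, 1->7
match: 0->3, 1->7
match: 0->6, 1->3
count: 3
applicable_count: 0


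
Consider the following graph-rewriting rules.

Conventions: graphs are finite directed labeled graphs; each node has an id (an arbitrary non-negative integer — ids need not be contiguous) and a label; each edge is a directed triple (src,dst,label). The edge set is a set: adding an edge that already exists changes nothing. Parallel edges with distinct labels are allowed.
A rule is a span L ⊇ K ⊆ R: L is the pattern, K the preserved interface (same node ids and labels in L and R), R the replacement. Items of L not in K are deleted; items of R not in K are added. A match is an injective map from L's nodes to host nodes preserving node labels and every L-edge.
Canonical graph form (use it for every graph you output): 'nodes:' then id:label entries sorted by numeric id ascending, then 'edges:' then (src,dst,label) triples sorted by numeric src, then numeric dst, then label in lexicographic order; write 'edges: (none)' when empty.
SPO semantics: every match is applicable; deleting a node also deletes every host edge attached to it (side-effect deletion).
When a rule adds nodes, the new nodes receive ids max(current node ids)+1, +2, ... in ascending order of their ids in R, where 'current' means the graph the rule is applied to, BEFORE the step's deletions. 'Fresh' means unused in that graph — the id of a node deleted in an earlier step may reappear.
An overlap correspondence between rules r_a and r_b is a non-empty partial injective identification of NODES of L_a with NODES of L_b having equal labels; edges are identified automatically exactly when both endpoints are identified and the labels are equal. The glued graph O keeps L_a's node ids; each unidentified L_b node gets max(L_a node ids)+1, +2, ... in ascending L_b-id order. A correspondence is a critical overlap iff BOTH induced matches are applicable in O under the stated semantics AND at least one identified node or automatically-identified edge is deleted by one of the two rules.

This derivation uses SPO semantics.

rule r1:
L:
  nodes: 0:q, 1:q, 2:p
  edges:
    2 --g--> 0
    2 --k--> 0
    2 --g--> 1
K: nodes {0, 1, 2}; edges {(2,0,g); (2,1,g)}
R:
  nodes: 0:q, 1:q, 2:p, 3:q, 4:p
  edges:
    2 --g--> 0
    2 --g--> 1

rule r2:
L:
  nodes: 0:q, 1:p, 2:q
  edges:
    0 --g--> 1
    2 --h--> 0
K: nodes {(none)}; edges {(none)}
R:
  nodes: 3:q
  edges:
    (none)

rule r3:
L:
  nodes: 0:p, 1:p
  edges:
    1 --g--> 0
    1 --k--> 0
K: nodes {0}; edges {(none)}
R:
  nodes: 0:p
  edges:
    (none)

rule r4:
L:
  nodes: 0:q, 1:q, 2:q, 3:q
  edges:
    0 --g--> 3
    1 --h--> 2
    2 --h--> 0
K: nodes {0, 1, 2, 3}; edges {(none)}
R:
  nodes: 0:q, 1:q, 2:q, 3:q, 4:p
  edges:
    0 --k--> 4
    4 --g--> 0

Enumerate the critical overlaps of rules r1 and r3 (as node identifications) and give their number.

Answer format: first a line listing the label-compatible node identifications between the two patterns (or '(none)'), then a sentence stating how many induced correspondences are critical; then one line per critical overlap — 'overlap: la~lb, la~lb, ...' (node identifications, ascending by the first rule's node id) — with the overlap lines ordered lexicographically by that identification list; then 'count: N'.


label-compatible node identifications between L(r1) and L(r3): 2~0, 2~1
1 of the induced correspondences is a critical overlap of r1 and r3.
overlap: 2~1
count: 1


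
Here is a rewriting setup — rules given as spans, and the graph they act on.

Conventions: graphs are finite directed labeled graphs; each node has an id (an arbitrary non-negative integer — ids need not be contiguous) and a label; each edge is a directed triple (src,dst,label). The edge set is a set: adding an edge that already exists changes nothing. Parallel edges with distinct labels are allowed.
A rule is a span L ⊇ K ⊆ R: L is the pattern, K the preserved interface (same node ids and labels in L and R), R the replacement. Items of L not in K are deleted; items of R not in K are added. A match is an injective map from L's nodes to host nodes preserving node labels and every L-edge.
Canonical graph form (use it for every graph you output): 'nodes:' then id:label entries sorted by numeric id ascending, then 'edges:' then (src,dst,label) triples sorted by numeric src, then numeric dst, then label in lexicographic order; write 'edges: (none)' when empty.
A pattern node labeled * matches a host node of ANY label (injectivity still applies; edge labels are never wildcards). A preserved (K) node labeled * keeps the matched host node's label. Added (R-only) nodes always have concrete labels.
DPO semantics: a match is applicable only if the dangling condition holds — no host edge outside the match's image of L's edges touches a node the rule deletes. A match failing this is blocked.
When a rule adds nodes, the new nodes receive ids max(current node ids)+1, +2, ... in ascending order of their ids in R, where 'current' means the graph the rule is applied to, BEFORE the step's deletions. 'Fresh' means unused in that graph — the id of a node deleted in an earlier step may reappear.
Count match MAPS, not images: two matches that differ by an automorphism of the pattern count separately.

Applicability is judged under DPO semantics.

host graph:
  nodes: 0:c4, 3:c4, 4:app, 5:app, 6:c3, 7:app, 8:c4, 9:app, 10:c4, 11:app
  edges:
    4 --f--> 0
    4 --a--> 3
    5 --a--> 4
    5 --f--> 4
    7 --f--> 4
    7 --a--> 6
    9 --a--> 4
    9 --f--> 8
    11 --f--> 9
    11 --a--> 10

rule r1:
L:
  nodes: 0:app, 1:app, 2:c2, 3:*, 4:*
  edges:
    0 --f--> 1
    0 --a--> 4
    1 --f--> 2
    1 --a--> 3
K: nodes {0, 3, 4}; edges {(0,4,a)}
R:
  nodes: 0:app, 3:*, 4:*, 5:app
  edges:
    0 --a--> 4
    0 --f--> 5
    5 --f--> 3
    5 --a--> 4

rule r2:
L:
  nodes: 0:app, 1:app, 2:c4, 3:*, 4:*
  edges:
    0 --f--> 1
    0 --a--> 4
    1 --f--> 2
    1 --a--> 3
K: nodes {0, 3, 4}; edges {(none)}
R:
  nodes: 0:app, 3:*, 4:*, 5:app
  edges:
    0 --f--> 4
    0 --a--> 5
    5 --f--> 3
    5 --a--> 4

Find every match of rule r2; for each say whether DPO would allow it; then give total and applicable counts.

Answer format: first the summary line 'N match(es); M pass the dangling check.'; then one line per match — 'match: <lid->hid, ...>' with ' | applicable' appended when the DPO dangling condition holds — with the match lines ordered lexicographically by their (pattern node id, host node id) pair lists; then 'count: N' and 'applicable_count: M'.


2 match(es); 1 pass the dangling check.
match: 0->7, 1->4, 2->0, 3->3, 4->6
match: 0->11, 1->9, 2->8, 3->4, 4->10 | applicable
count: 2
applicable_count: 1


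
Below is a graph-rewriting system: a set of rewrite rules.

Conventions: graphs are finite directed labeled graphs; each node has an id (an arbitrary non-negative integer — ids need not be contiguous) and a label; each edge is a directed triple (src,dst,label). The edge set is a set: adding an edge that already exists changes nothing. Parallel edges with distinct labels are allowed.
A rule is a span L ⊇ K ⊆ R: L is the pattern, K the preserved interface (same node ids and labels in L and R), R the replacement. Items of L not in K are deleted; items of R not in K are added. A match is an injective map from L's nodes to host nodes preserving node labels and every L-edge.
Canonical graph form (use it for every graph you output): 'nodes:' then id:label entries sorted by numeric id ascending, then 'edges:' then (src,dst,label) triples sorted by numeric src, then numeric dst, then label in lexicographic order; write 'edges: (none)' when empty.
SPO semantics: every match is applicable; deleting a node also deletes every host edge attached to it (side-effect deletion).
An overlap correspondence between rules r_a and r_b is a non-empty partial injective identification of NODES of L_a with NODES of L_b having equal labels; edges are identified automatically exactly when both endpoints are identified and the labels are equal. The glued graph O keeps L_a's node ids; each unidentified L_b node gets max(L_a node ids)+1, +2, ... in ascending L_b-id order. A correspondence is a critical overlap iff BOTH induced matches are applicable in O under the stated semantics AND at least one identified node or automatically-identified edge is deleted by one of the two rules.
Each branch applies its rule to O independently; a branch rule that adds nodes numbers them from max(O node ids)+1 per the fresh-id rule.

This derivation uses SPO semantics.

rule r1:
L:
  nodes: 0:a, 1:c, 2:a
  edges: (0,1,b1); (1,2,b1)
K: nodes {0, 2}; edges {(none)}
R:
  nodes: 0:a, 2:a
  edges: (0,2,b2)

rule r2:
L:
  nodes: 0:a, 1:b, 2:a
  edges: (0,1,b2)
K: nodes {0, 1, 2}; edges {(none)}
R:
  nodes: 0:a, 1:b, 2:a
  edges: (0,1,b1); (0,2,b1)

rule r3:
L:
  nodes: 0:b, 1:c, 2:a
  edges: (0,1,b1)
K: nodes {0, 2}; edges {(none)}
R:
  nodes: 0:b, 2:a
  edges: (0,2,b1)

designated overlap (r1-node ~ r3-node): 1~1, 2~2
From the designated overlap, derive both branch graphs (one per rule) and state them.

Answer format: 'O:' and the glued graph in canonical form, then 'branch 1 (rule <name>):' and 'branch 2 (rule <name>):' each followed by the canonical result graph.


O:
nodes: 0:a, 1:c, 2:a, 3:b
edges: (0,1,b1); (1,2,b1); (3,1,b1)
branch 1 (rule r1):
nodes: 0:a, 2:a, 3:b
edges: (0,2,b2)
branch 2 (rule r3):
nodes: 0:a, 2:a, 3:b
edges: (3,2,b1)


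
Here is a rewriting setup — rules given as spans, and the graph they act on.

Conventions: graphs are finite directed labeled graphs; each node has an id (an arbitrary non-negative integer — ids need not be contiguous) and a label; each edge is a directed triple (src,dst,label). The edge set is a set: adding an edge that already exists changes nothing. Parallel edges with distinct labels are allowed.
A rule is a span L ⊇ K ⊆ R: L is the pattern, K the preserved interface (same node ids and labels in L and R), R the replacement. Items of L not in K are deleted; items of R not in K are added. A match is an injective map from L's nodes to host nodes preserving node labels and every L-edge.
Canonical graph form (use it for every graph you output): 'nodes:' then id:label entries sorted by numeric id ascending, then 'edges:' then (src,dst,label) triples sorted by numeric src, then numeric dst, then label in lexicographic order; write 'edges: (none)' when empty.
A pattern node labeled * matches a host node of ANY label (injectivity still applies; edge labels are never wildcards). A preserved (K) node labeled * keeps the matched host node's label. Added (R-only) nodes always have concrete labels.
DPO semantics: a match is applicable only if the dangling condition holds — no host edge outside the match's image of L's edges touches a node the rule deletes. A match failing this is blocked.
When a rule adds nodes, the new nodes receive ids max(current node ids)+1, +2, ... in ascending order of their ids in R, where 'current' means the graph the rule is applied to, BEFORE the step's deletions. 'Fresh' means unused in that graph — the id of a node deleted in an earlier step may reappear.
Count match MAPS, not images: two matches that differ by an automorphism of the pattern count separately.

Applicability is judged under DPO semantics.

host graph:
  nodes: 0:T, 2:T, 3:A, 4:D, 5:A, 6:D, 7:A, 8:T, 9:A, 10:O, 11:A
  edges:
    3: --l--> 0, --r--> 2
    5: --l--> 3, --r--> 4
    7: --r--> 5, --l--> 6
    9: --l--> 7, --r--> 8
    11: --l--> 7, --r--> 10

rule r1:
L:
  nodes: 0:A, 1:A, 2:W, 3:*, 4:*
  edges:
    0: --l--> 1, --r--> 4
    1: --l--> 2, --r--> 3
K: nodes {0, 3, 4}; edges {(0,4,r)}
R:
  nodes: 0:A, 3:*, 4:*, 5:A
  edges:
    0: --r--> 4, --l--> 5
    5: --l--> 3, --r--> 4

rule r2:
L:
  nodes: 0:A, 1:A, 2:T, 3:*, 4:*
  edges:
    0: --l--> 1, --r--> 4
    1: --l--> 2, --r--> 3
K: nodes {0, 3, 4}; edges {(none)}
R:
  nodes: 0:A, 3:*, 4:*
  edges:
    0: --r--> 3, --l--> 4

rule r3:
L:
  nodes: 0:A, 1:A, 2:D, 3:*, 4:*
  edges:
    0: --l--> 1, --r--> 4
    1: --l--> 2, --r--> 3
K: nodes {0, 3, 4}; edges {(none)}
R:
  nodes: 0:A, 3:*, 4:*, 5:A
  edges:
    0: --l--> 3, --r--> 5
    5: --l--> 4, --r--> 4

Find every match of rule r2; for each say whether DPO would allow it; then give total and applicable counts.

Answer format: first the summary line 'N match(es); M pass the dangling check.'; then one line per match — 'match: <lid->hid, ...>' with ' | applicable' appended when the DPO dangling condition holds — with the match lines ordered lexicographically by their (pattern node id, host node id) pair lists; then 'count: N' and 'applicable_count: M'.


1 match(es); 1 pass the dangling check.
match: 0->5, 1->3, 2->0, 3->2, 4->4 | applicable
count: 1
applicable_count: 1


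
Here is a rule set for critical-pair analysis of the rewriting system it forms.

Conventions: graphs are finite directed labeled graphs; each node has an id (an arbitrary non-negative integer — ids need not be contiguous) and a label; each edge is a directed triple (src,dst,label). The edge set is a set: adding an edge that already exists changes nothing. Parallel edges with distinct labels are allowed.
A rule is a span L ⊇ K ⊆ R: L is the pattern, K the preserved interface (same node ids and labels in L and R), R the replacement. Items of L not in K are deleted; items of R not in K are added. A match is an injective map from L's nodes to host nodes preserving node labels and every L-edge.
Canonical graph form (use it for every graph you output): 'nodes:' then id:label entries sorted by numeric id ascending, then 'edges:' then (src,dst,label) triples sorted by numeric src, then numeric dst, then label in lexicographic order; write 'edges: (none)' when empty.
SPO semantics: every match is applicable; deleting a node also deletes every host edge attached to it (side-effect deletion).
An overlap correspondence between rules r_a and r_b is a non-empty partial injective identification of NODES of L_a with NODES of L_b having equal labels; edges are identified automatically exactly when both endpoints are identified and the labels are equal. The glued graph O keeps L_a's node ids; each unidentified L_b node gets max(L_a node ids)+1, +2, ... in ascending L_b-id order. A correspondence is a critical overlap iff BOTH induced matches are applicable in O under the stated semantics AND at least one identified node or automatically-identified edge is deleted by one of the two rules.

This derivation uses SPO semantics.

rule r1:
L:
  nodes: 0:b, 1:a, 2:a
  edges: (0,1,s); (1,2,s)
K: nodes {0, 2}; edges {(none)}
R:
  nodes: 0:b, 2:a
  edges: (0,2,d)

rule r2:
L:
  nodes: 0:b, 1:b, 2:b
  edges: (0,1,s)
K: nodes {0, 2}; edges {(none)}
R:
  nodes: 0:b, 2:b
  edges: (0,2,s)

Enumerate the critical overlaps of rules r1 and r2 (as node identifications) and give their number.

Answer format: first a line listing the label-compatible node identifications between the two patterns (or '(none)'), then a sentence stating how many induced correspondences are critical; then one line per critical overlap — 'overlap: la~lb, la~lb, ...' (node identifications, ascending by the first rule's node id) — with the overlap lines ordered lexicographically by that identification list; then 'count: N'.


label-compatible node identifications between L(r1) and L(r2): 0~0, 0~1, 0~2
1 of the induced correspondences is a critical overlap of r1 and r2.
overlap: 0~1
count: 1


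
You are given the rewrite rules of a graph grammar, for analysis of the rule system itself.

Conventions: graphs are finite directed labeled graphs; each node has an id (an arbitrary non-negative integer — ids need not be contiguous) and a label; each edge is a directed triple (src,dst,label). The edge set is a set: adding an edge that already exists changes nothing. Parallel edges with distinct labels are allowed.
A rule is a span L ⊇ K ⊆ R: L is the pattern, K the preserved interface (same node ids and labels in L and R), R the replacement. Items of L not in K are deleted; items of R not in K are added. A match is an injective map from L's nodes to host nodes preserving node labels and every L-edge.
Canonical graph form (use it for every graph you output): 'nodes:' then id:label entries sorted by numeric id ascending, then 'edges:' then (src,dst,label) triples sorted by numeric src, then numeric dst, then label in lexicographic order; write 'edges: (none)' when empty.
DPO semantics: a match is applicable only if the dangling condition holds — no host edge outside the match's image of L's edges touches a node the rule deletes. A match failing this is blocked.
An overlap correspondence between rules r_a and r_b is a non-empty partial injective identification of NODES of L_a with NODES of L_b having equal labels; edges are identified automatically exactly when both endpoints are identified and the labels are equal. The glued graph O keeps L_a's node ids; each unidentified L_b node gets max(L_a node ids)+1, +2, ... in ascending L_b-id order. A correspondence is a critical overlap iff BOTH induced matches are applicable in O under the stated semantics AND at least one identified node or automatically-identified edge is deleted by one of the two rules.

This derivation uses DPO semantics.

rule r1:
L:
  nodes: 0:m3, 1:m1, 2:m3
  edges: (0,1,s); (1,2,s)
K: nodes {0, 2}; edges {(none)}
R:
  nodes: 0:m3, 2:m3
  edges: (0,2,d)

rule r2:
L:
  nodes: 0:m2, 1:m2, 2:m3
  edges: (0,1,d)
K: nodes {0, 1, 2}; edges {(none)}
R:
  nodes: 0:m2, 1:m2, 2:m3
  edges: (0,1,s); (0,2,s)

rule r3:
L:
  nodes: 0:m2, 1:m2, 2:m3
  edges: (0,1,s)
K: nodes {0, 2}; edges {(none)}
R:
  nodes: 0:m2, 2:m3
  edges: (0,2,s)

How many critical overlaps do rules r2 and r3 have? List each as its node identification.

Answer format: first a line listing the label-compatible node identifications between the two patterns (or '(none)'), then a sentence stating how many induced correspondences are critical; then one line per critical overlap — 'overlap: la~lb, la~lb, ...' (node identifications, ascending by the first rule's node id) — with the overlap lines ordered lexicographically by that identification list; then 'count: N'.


label-compatible node identifications between L(r2) and L(r3): 0~0, 0~1, 1~0, 1~1, 2~2
0 of the induced correspondences are critical overlaps of r2 and r3.
count: 0
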